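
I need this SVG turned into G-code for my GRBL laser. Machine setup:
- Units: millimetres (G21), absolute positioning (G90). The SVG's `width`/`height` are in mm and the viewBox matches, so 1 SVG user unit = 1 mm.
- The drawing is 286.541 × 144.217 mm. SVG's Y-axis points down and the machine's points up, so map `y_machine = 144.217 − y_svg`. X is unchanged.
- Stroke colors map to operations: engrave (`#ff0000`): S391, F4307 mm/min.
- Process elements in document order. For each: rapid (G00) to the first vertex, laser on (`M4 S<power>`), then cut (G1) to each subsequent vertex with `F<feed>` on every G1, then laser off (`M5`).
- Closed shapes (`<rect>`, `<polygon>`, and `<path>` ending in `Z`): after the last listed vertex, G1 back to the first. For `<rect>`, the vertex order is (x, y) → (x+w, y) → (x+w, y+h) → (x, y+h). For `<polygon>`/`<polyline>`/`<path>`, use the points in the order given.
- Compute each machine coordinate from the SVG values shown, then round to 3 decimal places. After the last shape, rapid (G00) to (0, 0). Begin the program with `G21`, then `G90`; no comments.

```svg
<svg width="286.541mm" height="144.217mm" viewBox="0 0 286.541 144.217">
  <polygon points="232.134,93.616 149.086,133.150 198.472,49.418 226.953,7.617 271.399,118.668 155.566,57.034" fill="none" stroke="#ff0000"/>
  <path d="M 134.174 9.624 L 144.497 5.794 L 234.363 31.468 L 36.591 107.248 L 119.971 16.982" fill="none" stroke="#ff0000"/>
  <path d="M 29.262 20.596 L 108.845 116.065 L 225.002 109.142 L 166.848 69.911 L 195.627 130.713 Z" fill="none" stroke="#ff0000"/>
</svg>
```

G21
G90
G00 X232.134 Y50.601
M4 S391
G1 X149.086 Y11.067 F4307
G1 X198.472 Y94.799 F4307
G1 X226.953 Y136.600 F4307
G1 X271.399 Y25.549 F4307
G1 X155.566 Y87.183 F4307
G1 X232.134 Y50.601 F4307
M5
G00 X134.174 Y134.593
M4 S391
G1 X144.497 Y138.423 F4307
G1 X234.363 Y112.749 F4307
G1 X36.591 Y36.969 F4307
G1 X119.971 Y127.235 F4307
M5
G00 X29.262 Y123.621
M4 S391
G1 X108.845 Y28.152 F4307
G1 X225.002 Y35.075 F4307
G1 X166.848 Y74.306 F4307
G1 X195.627 Y13.504 F4307
G1 X29.262 Y123.621 F4307
M5
G00 X0.000 Y0.000

Since the viewBox matches the mm dimensions, user units are millimetres directly. The only transform is the Y-flip y_m = 144.217 − y_svg.

Shape 1 is a closed polygon drawn with `<polygon>`. Its stroke #ff0000 means engrave at S391, F4307. After flipping Y the toolpath is (232.134,50.601) → (149.086,11.067) → (198.472,94.799) → (226.953,136.600) → (271.399,25.549) → (155.566,87.183) → (232.134,50.601), returning to the start.

Shape 2 is a open polyline drawn with `<path>`. Its stroke #ff0000 means engrave at S391, F4307. After flipping Y the toolpath is (134.174,134.593) → (144.497,138.423) → (234.363,112.749) → (36.591,36.969) → (119.971,127.235).

Shape 3 is a closed polygon drawn with `<path>`. Its stroke #ff0000 means engrave at S391, F4307. After flipping Y the toolpath is (29.262,123.621) → (108.845,28.152) → (225.002,35.075) → (166.848,74.306) → (195.627,13.504) → (29.262,123.621), returning to the start.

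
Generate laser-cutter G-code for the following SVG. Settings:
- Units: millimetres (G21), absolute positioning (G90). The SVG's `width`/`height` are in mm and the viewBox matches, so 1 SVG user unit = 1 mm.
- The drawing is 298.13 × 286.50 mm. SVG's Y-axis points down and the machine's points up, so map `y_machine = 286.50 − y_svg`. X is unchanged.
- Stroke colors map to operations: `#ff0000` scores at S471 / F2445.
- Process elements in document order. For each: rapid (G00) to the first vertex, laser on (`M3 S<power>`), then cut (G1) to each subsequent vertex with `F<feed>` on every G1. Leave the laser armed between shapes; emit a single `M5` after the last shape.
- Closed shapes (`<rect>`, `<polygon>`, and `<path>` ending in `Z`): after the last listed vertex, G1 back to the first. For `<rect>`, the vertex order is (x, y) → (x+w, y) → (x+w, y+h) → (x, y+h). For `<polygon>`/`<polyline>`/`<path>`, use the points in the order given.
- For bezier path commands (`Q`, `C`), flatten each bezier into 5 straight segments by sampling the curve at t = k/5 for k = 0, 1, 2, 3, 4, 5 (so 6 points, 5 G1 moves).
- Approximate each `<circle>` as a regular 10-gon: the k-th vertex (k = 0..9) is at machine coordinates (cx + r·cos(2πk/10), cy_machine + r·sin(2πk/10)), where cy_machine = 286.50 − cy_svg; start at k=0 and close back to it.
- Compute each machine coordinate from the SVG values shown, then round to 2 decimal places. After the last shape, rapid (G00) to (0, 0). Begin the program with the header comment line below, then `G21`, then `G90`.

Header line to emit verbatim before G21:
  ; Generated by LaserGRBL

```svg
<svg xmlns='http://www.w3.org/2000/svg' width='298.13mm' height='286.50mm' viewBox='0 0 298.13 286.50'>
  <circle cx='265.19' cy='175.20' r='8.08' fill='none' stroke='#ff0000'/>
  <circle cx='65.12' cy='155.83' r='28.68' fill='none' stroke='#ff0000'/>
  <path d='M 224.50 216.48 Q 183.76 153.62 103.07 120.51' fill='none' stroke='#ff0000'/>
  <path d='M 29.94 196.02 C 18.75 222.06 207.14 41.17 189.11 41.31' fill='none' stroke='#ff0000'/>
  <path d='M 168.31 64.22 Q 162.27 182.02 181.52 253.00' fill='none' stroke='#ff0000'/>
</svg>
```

; Generated by LaserGRBL
G21
G90
G00 X273.27 Y111.30
M3 S471
G1 X271.73 Y116.05 F2445
G1 X267.69 Y118.98 F2445
G1 X262.69 Y118.98 F2445
G1 X258.65 Y116.05 F2445
G1 X257.11 Y111.30 F2445
G1 X258.65 Y106.55 F2445
G1 X262.69 Y103.62 F2445
G1 X267.69 Y103.62 F2445
G1 X271.73 Y106.55 F2445
G1 X273.27 Y111.30 F2445
G00 X93.80 Y130.67
M3 S471
G1 X88.32 Y147.53 F2445
G1 X73.98 Y157.95 F2445
G1 X56.26 Y157.95 F2445
G1 X41.92 Y147.53 F2445
G1 X36.44 Y130.67 F2445
G1 X41.92 Y113.81 F2445
G1 X56.26 Y103.39 F2445
G1 X73.98 Y103.39 F2445
G1 X88.32 Y113.81 F2445
G1 X93.80 Y130.67 F2445
G00 X224.50 Y70.02
M3 S471
G1 X206.61 Y93.97 F2445
G1 X185.52 Y115.55 F2445
G1 X161.23 Y134.74 F2445
G1 X133.75 Y151.56 F2445
G1 X103.07 Y165.99 F2445
G00 X29.94 Y90.48
M3 S471
G1 X43.93 Y96.58 F2445
G1 X86.33 Y133.73 F2445
G1 X137.65 Y183.29 F2445
G1 X178.41 Y226.65 F2445
G1 X189.11 Y245.19 F2445
G00 X168.31 Y222.28
M3 S471
G1 X166.91 Y177.03 F2445
G1 X167.52 Y135.53 F2445
G1 X170.17 Y97.78 F2445
G1 X174.83 Y63.76 F2445
G1 X181.52 Y33.50 F2445
M5
G00 X0.00 Y0.00

Since the viewBox matches the mm dimensions, user units are millimetres directly. The only transform is the Y-flip y_m = 286.50 − y_svg.

Shape 1 is a circle drawn with `<circle>`. Its stroke #ff0000 means score at S471, F2445. After flipping Y the toolpath is (273.27,111.30) → (271.73,116.05) → (267.69,118.98) → (262.69,118.98) → (258.65,116.05) → (257.11,111.30) → (258.65,106.55) → (262.69,103.62) → (267.69,103.62) → (271.73,106.55) → (273.27,111.30), returning to the start.

Shape 2 is a circle drawn with `<circle>`. Its stroke #ff0000 means score at S471, F2445. After flipping Y the toolpath is (93.80,130.67) → (88.32,147.53) → (73.98,157.95) → (56.26,157.95) → (41.92,147.53) → (36.44,130.67) → (41.92,113.81) → (56.26,103.39) → (73.98,103.39) → (88.32,113.81) → (93.80,130.67), returning to the start.

Shape 3 is a quadratic bezier drawn with `<path>`. Its stroke #ff0000 means score at S471, F2445. After flipping Y the toolpath is (224.50,70.02) → (206.61,93.97) → (185.52,115.55) → (161.23,134.74) → (133.75,151.56) → (103.07,165.99).

Shape 4 is a cubic bezier drawn with `<path>`. Its stroke #ff0000 means score at S471, F2445. After flipping Y the toolpath is (29.94,90.48) → (43.93,96.58) → (86.33,133.73) → (137.65,183.29) → (178.41,226.65) → (189.11,245.19).

Shape 5 is a quadratic bezier drawn with `<path>`. Its stroke #ff0000 means score at S471, F2445. After flipping Y the toolpath is (168.31,222.28) → (166.91,177.03) → (167.52,135.53) → (170.17,97.78) → (174.83,63.76) → (181.52,33.50).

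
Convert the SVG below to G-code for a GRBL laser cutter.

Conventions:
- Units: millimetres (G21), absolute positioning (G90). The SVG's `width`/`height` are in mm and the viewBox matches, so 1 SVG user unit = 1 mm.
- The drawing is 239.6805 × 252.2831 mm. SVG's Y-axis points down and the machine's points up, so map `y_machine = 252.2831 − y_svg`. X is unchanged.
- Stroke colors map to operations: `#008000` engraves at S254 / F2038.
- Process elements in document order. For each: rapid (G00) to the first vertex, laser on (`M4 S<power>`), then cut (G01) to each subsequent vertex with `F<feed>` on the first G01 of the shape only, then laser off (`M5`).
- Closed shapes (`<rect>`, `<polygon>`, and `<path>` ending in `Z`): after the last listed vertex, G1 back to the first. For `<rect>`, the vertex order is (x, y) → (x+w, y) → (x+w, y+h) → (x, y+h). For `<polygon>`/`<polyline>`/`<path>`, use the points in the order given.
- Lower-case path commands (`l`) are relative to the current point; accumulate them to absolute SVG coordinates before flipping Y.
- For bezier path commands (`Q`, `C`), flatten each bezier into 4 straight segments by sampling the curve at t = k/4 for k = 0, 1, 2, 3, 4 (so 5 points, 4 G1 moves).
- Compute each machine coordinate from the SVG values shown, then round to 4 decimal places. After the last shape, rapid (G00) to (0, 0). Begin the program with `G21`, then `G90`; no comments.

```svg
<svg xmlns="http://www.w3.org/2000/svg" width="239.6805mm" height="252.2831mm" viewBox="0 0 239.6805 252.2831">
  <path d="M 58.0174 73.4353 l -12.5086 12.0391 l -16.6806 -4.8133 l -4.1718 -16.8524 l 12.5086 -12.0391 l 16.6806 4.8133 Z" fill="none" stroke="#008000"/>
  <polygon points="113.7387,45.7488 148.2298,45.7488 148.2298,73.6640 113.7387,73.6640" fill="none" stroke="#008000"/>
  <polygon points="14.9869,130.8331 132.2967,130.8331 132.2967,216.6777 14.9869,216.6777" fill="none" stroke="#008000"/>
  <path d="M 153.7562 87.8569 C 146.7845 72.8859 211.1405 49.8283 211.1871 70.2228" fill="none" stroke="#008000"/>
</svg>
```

1 u = 1 mm; y_m = 252.2831 − y.

[1] `<path>` regular polygon, #008000→engrave S254 F2038: (58.0174,178.8478) → (45.5088,166.8087) → (28.8282,171.6220) → (24.6564,188.4744) → (37.1650,200.5135) → (53.8456,195.7002) → (58.0174,178.8478) (closed)

[2] `<polygon>` rectangle, #008000→engrave S254 F2038: (113.7387,206.5343) → (148.2298,206.5343) → (148.2298,178.6191) → (113.7387,178.6191) → (113.7387,206.5343) (closed)

[3] `<polygon>` rectangle, #008000→engrave S254 F2038: (14.9869,121.4500) → (132.2967,121.4500) → (132.2967,35.6054) → (14.9869,35.6054) → (14.9869,121.4500) (closed)

[4] `<path>` cubic bezier, #008000→engrave S254 F2038: (153.7562,164.4262) → (159.7820,176.3654) → (179.8398,186.5053) → (201.2135,190.0142) → (211.1871,182.0603)

G21
G90
G00 X58.0174 Y178.8478
M4 S254
G01 X45.5088 Y166.8087 F2038
G01 X28.8282 Y171.6220
G01 X24.6564 Y188.4744
G01 X37.1650 Y200.5135
G01 X53.8456 Y195.7002
G01 X58.0174 Y178.8478
M5
G00 X113.7387 Y206.5343
M4 S254
G01 X148.2298 Y206.5343 F2038
G01 X148.2298 Y178.6191
G01 X113.7387 Y178.6191
G01 X113.7387 Y206.5343
M5
G00 X14.9869 Y121.4500
M4 S254
G01 X132.2967 Y121.4500 F2038
G01 X132.2967 Y35.6054
G01 X14.9869 Y35.6054
G01 X14.9869 Y121.4500
M5
G00 X153.7562 Y164.4262
M4 S254
G01 X159.7820 Y176.3654 F2038
G01 X179.8398 Y186.5053
G01 X201.2135 Y190.0142
G01 X211.1871 Y182.0603
M5
G00 X0.0000 Y0.0000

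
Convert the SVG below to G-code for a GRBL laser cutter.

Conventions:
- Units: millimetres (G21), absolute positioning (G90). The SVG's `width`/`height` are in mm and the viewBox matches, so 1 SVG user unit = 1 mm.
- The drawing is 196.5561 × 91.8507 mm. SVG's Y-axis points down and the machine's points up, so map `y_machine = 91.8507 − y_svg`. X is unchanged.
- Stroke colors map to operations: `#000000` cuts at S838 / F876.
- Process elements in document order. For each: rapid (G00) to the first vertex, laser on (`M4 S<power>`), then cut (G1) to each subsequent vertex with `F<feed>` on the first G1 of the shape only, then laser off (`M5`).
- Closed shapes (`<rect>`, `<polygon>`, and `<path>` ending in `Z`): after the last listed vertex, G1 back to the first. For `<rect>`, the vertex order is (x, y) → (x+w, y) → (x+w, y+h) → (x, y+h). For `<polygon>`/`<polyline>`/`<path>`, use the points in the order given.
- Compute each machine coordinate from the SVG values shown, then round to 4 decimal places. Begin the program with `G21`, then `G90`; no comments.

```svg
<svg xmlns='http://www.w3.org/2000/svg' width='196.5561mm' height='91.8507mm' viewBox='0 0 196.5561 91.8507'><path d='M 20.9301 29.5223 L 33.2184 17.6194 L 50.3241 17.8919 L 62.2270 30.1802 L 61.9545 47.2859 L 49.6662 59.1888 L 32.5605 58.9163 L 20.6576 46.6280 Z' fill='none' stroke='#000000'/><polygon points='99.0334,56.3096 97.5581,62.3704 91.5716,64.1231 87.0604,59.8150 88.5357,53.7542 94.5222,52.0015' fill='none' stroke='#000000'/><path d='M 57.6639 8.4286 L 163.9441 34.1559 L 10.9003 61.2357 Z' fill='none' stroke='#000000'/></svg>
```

G21
G90
G00 X20.9301 Y62.3284
M4 S838
G1 X33.2184 Y74.2313 F876
G1 X50.3241 Y73.9588
G1 X62.2270 Y61.6705
G1 X61.9545 Y44.5648
G1 X49.6662 Y32.6619
G1 X32.5605 Y32.9344
G1 X20.6576 Y45.2227
G1 X20.9301 Y62.3284
M5
G00 X99.0334 Y35.5411
M4 S838
G1 X97.5581 Y29.4803 F876
G1 X91.5716 Y27.7276
G1 X87.0604 Y32.0357
G1 X88.5357 Y38.0965
G1 X94.5222 Y39.8492
G1 X99.0334 Y35.5411
M5
G00 X57.6639 Y83.4221
M4 S838
G1 X163.9441 Y57.6948 F876
G1 X10.9003 Y30.6150
G1 X57.6639 Y83.4221
M5

1 u = 1 mm; y_m = 91.8507 − y.

[1] `<path>` regular polygon, #000000→cut S838 F876: (20.9301,62.3284) → (33.2184,74.2313) → (50.3241,73.9588) → (62.2270,61.6705) → (61.9545,44.5648) → (49.6662,32.6619) → (32.5605,32.9344) → (20.6576,45.2227) → (20.9301,62.3284) (closed)

[2] `<polygon>` regular polygon, #000000→cut S838 F876: (99.0334,35.5411) → (97.5581,29.4803) → (91.5716,27.7276) → (87.0604,32.0357) → (88.5357,38.0965) → (94.5222,39.8492) → (99.0334,35.5411) (closed)

[3] `<path>` closed polygon, #000000→cut S838 F876: (57.6639,83.4221) → (163.9441,57.6948) → (10.9003,30.6150) → (57.6639,83.4221) (closed)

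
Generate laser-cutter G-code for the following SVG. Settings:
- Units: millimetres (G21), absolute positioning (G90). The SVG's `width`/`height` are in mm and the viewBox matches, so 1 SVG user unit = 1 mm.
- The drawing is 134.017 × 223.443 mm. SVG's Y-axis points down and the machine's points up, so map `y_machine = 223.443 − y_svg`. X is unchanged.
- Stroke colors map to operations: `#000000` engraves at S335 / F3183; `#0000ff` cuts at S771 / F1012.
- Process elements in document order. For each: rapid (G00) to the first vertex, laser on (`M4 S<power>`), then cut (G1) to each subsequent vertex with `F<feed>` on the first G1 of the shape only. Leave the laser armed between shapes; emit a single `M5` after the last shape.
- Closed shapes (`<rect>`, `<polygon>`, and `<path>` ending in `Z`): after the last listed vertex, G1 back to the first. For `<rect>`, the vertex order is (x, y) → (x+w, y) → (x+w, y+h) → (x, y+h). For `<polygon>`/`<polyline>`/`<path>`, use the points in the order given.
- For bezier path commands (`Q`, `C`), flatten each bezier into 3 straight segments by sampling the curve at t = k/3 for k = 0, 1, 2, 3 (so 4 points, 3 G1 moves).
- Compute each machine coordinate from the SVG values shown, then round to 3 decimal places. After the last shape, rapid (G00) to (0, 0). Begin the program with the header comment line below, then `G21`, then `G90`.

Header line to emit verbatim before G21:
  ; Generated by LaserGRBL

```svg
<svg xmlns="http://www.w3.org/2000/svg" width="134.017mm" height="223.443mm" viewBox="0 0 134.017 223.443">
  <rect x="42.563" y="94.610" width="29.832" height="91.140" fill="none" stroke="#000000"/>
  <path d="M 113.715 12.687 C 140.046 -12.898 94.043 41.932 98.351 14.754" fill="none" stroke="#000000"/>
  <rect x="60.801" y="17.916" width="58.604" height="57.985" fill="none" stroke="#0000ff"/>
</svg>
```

1 u = 1 mm; y_m = 223.443 − y.

[1] `<rect>` rectangle, #000000→engrave S335 F3183: (42.563,128.833) → (72.395,128.833) → (72.395,37.693) → (42.563,37.693) → (42.563,128.833) (closed)

[2] `<path>` cubic bezier, #000000→engrave S335 F3183: (113.715,210.756) → (120.477,215.552) → (106.271,202.831) → (98.351,208.689)

[3] `<rect>` rectangle, #0000ff→cut S771 F1012: (60.801,205.527) → (119.405,205.527) → (119.405,147.542) → (60.801,147.542) → (60.801,205.527) (closed)

; Generated by LaserGRBL
G21
G90
G00 X42.563 Y128.833
M4 S335
G1 X72.395 Y128.833 F3183
G1 X72.395 Y37.693
G1 X42.563 Y37.693
G1 X42.563 Y128.833
G00 X113.715 Y210.756
M4 S335
G1 X120.477 Y215.552 F3183
G1 X106.271 Y202.831
G1 X98.351 Y208.689
G00 X60.801 Y205.527
M4 S771
G1 X119.405 Y205.527 F1012
G1 X119.405 Y147.542
G1 X60.801 Y147.542
G1 X60.801 Y205.527
M5
G00 X0.000 Y0.000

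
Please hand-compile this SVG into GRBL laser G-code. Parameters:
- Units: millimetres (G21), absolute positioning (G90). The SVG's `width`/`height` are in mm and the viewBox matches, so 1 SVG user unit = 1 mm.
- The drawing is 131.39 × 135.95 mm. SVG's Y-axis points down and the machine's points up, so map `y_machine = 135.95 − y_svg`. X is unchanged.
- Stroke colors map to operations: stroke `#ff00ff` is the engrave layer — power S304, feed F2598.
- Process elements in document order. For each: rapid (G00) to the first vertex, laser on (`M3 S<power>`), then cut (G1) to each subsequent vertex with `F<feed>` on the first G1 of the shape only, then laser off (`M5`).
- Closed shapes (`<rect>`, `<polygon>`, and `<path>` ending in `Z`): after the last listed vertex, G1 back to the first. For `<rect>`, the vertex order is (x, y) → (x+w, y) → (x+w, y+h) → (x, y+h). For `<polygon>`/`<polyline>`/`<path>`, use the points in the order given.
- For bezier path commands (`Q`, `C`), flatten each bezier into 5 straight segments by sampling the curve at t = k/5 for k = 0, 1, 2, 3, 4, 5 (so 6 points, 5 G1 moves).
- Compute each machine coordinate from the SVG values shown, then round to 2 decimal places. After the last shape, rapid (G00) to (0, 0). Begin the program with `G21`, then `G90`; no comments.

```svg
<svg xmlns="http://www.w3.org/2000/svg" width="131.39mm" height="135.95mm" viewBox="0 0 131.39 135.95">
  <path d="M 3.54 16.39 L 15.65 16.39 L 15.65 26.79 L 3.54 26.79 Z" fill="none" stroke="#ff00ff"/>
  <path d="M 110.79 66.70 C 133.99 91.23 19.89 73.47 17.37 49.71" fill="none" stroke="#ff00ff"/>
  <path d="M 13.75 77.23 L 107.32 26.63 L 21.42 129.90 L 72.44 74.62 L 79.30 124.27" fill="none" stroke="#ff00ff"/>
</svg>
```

G21
G90
G00 X3.54 Y119.56
M3 S304
G1 X15.65 Y119.56 F2598
G1 X15.65 Y109.16
G1 X3.54 Y109.16
G1 X3.54 Y119.56
M5
G00 X110.79 Y69.25
M3 S304
G1 X110.23 Y59.32 F2598
G1 X88.65 Y57.79
G1 X58.02 Y62.93
G1 X30.28 Y72.99
G1 X17.37 Y86.24
M5
G00 X13.75 Y58.72
M3 S304
G1 X107.32 Y109.32 F2598
G1 X21.42 Y6.05
G1 X72.44 Y61.33
G1 X79.30 Y11.68
M5
G00 X0.00 Y0.00

1 u = 1 mm; y_m = 135.95 − y.

[1] `<path>` rectangle, #ff00ff→engrave S304 F2598: (3.54,119.56) → (15.65,119.56) → (15.65,109.16) → (3.54,109.16) → (3.54,119.56) (closed)

[2] `<path>` cubic bezier, #ff00ff→engrave S304 F2598: (110.79,69.25) → (110.23,59.32) → (88.65,57.79) → (58.02,62.93) → (30.28,72.99) → (17.37,86.24)

[3] `<path>` open polyline, #ff00ff→engrave S304 F2598: (13.75,58.72) → (107.32,109.32) → (21.42,6.05) → (72.44,61.33) → (79.30,11.68)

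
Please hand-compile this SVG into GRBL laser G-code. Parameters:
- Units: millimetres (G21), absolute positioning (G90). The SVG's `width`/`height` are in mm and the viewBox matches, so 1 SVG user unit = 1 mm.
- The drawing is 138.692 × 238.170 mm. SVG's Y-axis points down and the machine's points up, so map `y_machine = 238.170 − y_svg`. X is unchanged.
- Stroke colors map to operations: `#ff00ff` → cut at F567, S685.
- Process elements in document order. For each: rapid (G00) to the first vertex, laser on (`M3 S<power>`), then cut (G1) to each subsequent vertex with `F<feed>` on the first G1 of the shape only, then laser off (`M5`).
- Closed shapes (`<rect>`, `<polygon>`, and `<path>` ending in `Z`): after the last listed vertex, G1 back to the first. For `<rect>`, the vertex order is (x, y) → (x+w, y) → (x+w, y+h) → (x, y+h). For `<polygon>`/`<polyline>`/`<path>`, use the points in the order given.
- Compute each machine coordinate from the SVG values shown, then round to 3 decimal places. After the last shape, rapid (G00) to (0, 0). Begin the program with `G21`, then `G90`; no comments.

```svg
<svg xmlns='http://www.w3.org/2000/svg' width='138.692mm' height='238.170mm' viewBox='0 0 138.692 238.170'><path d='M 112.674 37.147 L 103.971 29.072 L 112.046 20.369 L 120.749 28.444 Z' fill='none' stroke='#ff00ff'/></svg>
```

G21
G90
G00 X112.674 Y201.023
M3 S685
G1 X103.971 Y209.098 F567
G1 X112.046 Y217.801
G1 X120.749 Y209.726
G1 X112.674 Y201.023
M5
G00 X0.000 Y0.000

1 u = 1 mm; y_m = 238.170 − y.

[1] `<path>` regular polygon, #ff00ff→cut S685 F567: (112.674,201.023) → (103.971,209.098) → (112.046,217.801) → (120.749,209.726) → (112.674,201.023) (closed)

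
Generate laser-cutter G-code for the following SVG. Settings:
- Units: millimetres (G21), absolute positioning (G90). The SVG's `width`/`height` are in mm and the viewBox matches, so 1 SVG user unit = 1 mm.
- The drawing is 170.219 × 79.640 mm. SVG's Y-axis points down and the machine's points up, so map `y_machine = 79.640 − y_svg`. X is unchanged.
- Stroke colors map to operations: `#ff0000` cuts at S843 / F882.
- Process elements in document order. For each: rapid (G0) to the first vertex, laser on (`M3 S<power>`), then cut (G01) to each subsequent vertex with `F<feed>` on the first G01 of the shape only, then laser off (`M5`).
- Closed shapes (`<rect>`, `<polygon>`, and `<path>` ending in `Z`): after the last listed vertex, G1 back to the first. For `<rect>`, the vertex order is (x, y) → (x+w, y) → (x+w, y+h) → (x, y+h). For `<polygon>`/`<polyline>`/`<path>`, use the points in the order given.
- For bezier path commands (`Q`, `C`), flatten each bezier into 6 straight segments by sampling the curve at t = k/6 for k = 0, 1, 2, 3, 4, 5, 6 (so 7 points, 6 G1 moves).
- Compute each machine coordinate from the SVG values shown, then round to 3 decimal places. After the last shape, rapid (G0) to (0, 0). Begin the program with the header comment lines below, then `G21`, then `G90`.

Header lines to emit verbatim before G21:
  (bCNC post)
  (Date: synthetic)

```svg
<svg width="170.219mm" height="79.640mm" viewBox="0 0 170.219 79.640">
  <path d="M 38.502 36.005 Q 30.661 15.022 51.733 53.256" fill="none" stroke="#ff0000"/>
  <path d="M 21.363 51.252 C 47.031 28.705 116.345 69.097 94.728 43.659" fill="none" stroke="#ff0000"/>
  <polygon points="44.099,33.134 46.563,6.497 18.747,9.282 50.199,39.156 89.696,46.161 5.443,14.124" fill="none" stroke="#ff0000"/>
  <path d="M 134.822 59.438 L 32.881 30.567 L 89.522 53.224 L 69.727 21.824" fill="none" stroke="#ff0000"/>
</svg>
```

Since the viewBox matches the mm dimensions, user units are millimetres directly. The only transform is the Y-flip y_m = 79.640 − y_svg.

Shape 1 is a quadratic bezier drawn with `<path>`. Its stroke #ff0000 means cut at S843, F882. After flipping Y the toolpath is (38.502,43.635) → (36.691,48.984) → (36.487,51.044) → (37.889,49.814) → (40.898,45.294) → (45.512,37.484) → (51.733,26.384).

Shape 2 is a cubic bezier drawn with `<path>`. Its stroke #ff0000 means cut at S843, F882. After flipping Y the toolpath is (21.363,28.388) → (37.211,35.013) → (56.595,34.725) → (75.777,31.100) → (91.019,27.717) → (98.582,28.152) → (94.728,35.981).

Shape 3 is a closed polygon drawn with `<polygon>`. Its stroke #ff0000 means cut at S843, F882. After flipping Y the toolpath is (44.099,46.506) → (46.563,73.143) → (18.747,70.358) → (50.199,40.484) → (89.696,33.479) → (5.443,65.516) → (44.099,46.506), returning to the start.

Shape 4 is a open polyline drawn with `<path>`. Its stroke #ff0000 means cut at S843, F882. After flipping Y the toolpath is (134.822,20.202) → (32.881,49.073) → (89.522,26.416) → (69.727,57.816).

(bCNC post)
(Date: synthetic)
G21
G90
G0 X38.502 Y43.635
M3 S843
G01 X36.691 Y48.984 F882
G01 X36.487 Y51.044
G01 X37.889 Y49.814
G01 X40.898 Y45.294
G01 X45.512 Y37.484
G01 X51.733 Y26.384
M5
G0 X21.363 Y28.388
M3 S843
G01 X37.211 Y35.013 F882
G01 X56.595 Y34.725
G01 X75.777 Y31.100
G01 X91.019 Y27.717
G01 X98.582 Y28.152
G01 X94.728 Y35.981
M5
G0 X44.099 Y46.506
M3 S843
G01 X46.563 Y73.143 F882
G01 X18.747 Y70.358
G01 X50.199 Y40.484
G01 X89.696 Y33.479
G01 X5.443 Y65.516
G01 X44.099 Y46.506
M5
G0 X134.822 Y20.202
M3 S843
G01 X32.881 Y49.073 F882
G01 X89.522 Y26.416
G01 X69.727 Y57.816
M5
G0 X0.000 Y0.000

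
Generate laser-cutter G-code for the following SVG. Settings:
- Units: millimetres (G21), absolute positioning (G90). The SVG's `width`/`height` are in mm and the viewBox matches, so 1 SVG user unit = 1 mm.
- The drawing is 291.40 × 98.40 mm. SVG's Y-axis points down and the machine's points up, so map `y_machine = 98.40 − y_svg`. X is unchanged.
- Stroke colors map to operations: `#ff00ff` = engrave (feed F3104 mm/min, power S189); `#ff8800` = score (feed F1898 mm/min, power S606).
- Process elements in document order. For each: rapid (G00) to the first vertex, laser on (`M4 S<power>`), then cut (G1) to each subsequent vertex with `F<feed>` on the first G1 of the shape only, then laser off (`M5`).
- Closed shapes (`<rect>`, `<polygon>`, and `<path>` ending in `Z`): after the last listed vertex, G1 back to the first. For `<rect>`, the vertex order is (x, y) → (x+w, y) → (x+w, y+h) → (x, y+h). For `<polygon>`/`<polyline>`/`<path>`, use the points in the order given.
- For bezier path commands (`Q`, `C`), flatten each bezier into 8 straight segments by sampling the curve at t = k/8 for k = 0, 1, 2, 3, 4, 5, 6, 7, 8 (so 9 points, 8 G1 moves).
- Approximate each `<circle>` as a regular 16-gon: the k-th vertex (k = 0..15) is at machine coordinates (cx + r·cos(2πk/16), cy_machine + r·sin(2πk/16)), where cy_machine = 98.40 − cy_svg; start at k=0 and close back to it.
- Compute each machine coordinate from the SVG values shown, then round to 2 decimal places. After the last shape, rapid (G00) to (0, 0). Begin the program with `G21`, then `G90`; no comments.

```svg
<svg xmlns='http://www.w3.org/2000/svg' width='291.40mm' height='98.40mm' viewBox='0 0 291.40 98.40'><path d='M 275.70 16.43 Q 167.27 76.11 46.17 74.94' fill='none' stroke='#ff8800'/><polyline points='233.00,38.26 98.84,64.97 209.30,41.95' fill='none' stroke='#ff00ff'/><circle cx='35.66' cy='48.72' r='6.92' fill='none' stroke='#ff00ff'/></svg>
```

G21
G90
G00 X275.70 Y81.97
M4 S606
G1 X248.39 Y68.00 F1898
G1 X220.69 Y55.93
G1 X192.60 Y45.77
G1 X164.10 Y37.50
G1 X135.21 Y31.14
G1 X105.93 Y26.68
G1 X76.25 Y24.12
G1 X46.17 Y23.46
M5
G00 X233.00 Y60.14
M4 S189
G1 X98.84 Y33.43 F3104
G1 X209.30 Y56.45
M5
G00 X42.58 Y49.68
M4 S189
G1 X42.05 Y52.33 F3104
G1 X40.55 Y54.57
G1 X38.31 Y56.07
G1 X35.66 Y56.60
G1 X33.01 Y56.07
G1 X30.77 Y54.57
G1 X29.27 Y52.33
G1 X28.74 Y49.68
G1 X29.27 Y47.03
G1 X30.77 Y44.79
G1 X33.01 Y43.29
G1 X35.66 Y42.76
G1 X38.31 Y43.29
G1 X40.55 Y44.79
G1 X42.05 Y47.03
G1 X42.58 Y49.68
M5
G00 X0.00 Y0.00

viewBox `0 0 291.40 98.40` with mm width/height → 1 unit = 1 mm. Flip: y_m = 98.40 − y_svg.

**Shape 1** — `<path>` quadratic bezier, stroke `#ff8800` → score (S606, F1898). Control points (SVG): P0=(275.70,16.43), P1=(167.27,76.11), P2=(46.17,74.94); sampled at t=k/8. Machine vertices: (275.70,81.97) → (248.39,68.00) → (220.69,55.93) → (192.60,45.77) → (164.10,37.50) → (135.21,31.14) → (105.93,26.68) → (76.25,24.12) → (46.17,23.46). Open path.

**Shape 2** — `<polyline>` open polyline, stroke `#ff00ff` → engrave (S189, F3104). Machine vertices: (233.00,60.14) → (98.84,33.43) → (209.30,56.45). Open path.

**Shape 3** — `<circle>` circle, stroke `#ff00ff` → engrave (S189, F3104). Machine vertices: (42.58,49.68) → (42.05,52.33) → (40.55,54.57) → (38.31,56.07) → (35.66,56.60) → (33.01,56.07) → (30.77,54.57) → (29.27,52.33) → (28.74,49.68) → (29.27,47.03) → (30.77,44.79) → (33.01,43.29) → (35.66,42.76) → (38.31,43.29) → (40.55,44.79) → (42.05,47.03) → (42.58,49.68). Closed: final G1 returns to the first vertex.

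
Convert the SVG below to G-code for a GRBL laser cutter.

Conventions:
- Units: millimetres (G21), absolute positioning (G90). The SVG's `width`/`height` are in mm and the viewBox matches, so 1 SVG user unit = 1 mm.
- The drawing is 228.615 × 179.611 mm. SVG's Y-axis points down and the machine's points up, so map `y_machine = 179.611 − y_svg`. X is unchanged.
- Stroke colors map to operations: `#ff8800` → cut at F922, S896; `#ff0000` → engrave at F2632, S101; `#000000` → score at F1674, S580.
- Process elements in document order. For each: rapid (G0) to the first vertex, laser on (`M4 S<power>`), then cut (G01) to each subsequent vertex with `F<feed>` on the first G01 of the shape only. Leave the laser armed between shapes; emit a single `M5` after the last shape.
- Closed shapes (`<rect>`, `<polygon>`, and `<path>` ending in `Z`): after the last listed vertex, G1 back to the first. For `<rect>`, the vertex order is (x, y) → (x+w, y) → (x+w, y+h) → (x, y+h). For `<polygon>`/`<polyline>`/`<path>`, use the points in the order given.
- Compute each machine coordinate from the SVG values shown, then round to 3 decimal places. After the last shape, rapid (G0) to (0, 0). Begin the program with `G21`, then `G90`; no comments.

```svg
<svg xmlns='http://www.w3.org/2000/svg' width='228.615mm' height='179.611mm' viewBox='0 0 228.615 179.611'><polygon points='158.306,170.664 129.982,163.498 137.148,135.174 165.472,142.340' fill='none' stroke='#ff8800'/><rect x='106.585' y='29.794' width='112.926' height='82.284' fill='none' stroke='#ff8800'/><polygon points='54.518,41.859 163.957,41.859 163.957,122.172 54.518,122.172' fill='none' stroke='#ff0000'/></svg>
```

G21
G90
G0 X158.306 Y8.947
M4 S896
G01 X129.982 Y16.113 F922
G01 X137.148 Y44.437
G01 X165.472 Y37.271
G01 X158.306 Y8.947
G0 X106.585 Y149.817
M4 S896
G01 X219.511 Y149.817 F922
G01 X219.511 Y67.533
G01 X106.585 Y67.533
G01 X106.585 Y149.817
G0 X54.518 Y137.752
M4 S101
G01 X163.957 Y137.752 F2632
G01 X163.957 Y57.439
G01 X54.518 Y57.439
G01 X54.518 Y137.752
M5
G0 X0.000 Y0.000

1 u = 1 mm; y_m = 179.611 − y.

[1] `<polygon>` regular polygon, #ff8800→cut S896 F922: (158.306,8.947) → (129.982,16.113) → (137.148,44.437) → (165.472,37.271) → (158.306,8.947) (closed)

[2] `<rect>` rectangle, #ff8800→cut S896 F922: (106.585,149.817) → (219.511,149.817) → (219.511,67.533) → (106.585,67.533) → (106.585,149.817) (closed)

[3] `<polygon>` rectangle, #ff0000→engrave S101 F2632: (54.518,137.752) → (163.957,137.752) → (163.957,57.439) → (54.518,57.439) → (54.518,137.752) (closed)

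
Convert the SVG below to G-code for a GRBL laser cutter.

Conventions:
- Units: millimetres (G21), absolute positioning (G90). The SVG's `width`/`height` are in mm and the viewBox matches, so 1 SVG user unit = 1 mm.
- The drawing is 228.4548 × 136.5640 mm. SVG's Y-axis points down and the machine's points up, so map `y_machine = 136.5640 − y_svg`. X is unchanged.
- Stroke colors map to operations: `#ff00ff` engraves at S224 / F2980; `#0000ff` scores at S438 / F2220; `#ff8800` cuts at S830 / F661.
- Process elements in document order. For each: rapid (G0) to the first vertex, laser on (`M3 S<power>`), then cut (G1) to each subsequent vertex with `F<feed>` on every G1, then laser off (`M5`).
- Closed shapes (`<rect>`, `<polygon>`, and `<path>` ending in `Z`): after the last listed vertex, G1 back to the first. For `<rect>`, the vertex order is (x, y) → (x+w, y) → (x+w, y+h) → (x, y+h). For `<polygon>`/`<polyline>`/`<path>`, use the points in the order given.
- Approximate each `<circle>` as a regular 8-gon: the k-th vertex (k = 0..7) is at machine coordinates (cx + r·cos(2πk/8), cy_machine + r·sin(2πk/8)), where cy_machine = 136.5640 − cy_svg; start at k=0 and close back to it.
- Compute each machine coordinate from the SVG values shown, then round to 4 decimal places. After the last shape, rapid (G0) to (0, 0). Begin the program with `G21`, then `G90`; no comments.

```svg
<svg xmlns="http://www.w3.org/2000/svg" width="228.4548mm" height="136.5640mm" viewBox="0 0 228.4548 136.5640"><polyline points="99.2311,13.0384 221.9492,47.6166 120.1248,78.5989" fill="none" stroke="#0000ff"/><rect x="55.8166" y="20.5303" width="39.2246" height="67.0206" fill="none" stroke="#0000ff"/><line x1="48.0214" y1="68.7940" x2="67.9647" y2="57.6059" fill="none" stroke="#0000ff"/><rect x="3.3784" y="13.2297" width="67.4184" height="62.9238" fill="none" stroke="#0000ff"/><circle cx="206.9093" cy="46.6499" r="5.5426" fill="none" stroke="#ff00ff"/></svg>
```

viewBox `0 0 228.4548 136.5640` with mm width/height → 1 unit = 1 mm. Flip: y_m = 136.5640 − y_svg.

**Shape 1** — `<polyline>` open polyline, stroke `#0000ff` → score (S438, F2220). Machine vertices: (99.2311,123.5256) → (221.9492,88.9474) → (120.1248,57.9651). Open path.

**Shape 2** — `<rect>` rectangle, stroke `#0000ff` → score (S438, F2220). Machine vertices: (55.8166,116.0337) → (95.0412,116.0337) → (95.0412,49.0131) → (55.8166,49.0131) → (55.8166,116.0337). Closed: final G1 returns to the first vertex.

**Shape 3** — `<line>` line segment, stroke `#0000ff` → score (S438, F2220). Machine vertices: (48.0214,67.7700) → (67.9647,78.9581). Open path.

**Shape 4** — `<rect>` rectangle, stroke `#0000ff` → score (S438, F2220). Machine vertices: (3.3784,123.3343) → (70.7968,123.3343) → (70.7968,60.4105) → (3.3784,60.4105) → (3.3784,123.3343). Closed: final G1 returns to the first vertex.

**Shape 5** — `<circle>` circle, stroke `#ff00ff` → engrave (S224, F2980). Machine vertices: (212.4519,89.9141) → (210.8285,93.8333) → (206.9093,95.4567) → (202.9901,93.8333) → (201.3667,89.9141) → (202.9901,85.9949) → (206.9093,84.3715) → (210.8285,85.9949) → (212.4519,89.9141). Closed: final G1 returns to the first vertex.

G21
G90
G0 X99.2311 Y123.5256
M3 S438
G1 X221.9492 Y88.9474 F2220
G1 X120.1248 Y57.9651 F2220
M5
G0 X55.8166 Y116.0337
M3 S438
G1 X95.0412 Y116.0337 F2220
G1 X95.0412 Y49.0131 F2220
G1 X55.8166 Y49.0131 F2220
G1 X55.8166 Y116.0337 F2220
M5
G0 X48.0214 Y67.7700
M3 S438
G1 X67.9647 Y78.9581 F2220
M5
G0 X3.3784 Y123.3343
M3 S438
G1 X70.7968 Y123.3343 F2220
G1 X70.7968 Y60.4105 F2220
G1 X3.3784 Y60.4105 F2220
G1 X3.3784 Y123.3343 F2220
M5
G0 X212.4519 Y89.9141
M3 S224
G1 X210.8285 Y93.8333 F2980
G1 X206.9093 Y95.4567 F2980
G1 X202.9901 Y93.8333 F2980
G1 X201.3667 Y89.9141 F2980
G1 X202.9901 Y85.9949 F2980
G1 X206.9093 Y84.3715 F2980
G1 X210.8285 Y85.9949 F2980
G1 X212.4519 Y89.9141 F2980
M5
G0 X0.0000 Y0.0000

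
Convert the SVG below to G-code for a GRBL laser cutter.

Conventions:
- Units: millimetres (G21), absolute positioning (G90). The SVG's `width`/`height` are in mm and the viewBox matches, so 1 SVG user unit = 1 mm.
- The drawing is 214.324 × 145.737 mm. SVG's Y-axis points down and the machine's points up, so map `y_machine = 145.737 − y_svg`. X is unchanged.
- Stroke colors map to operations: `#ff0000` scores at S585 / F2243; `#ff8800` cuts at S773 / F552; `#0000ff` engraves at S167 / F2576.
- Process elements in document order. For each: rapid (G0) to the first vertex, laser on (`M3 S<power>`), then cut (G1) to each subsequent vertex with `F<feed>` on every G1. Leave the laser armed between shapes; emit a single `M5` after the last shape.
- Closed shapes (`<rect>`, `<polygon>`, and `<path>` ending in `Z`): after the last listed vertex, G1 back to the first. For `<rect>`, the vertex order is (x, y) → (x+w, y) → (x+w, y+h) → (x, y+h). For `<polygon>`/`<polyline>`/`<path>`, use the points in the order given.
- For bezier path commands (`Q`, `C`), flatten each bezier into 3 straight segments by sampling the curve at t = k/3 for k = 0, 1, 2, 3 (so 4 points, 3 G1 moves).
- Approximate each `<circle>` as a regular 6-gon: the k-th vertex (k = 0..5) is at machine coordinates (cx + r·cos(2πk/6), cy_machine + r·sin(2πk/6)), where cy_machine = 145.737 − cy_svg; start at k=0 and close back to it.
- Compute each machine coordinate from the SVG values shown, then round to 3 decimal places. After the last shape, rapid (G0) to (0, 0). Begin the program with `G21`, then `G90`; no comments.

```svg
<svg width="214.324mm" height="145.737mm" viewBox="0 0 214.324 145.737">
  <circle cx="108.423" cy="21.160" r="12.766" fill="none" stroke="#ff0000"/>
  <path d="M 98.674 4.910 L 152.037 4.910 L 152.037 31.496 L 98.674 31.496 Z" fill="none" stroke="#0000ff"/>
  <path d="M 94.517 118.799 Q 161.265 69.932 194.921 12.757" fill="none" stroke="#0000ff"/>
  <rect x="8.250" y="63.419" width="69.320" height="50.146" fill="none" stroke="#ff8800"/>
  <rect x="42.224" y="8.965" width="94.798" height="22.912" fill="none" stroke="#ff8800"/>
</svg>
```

G21
G90
G0 X121.189 Y124.577
M3 S585
G1 X114.806 Y135.633 F2243
G1 X102.040 Y135.633 F2243
G1 X95.657 Y124.577 F2243
G1 X102.040 Y113.521 F2243
G1 X114.806 Y113.521 F2243
G1 X121.189 Y124.577 F2243
G0 X98.674 Y140.827
M3 S167
G1 X152.037 Y140.827 F2576
G1 X152.037 Y114.241 F2576
G1 X98.674 Y114.241 F2576
G1 X98.674 Y140.827 F2576
G0 X94.517 Y26.938
M3 S167
G1 X135.339 Y60.439 F2576
G1 X168.807 Y95.786 F2576
G1 X194.921 Y132.980 F2576
G0 X8.250 Y82.318
M3 S773
G1 X77.570 Y82.318 F552
G1 X77.570 Y32.172 F552
G1 X8.250 Y32.172 F552
G1 X8.250 Y82.318 F552
G0 X42.224 Y136.772
M3 S773
G1 X137.022 Y136.772 F552
G1 X137.022 Y113.860 F552
G1 X42.224 Y113.860 F552
G1 X42.224 Y136.772 F552
M5
G0 X0.000 Y0.000

viewBox `0 0 214.324 145.737` with mm width/height → 1 unit = 1 mm. Flip: y_m = 145.737 − y_svg.

**Shape 1** — `<circle>` circle, stroke `#ff0000` → score (S585, F2243). Machine vertices: (121.189,124.577) → (114.806,135.633) → (102.040,135.633) → (95.657,124.577) → (102.040,113.521) → (114.806,113.521) → (121.189,124.577). Closed: final G1 returns to the first vertex.

**Shape 2** — `<path>` rectangle, stroke `#0000ff` → engrave (S167, F2576). Machine vertices: (98.674,140.827) → (152.037,140.827) → (152.037,114.241) → (98.674,114.241) → (98.674,140.827). Closed: final G1 returns to the first vertex.

**Shape 3** — `<path>` quadratic bezier, stroke `#0000ff` → engrave (S167, F2576). Control points (SVG): P0=(94.517,118.799), P1=(161.265,69.932), P2=(194.921,12.757); sampled at t=k/3. Machine vertices: (94.517,26.938) → (135.339,60.439) → (168.807,95.786) → (194.921,132.980). Open path.

**Shape 4** — `<rect>` rectangle, stroke `#ff8800` → cut (S773, F552). Machine vertices: (8.250,82.318) → (77.570,82.318) → (77.570,32.172) → (8.250,32.172) → (8.250,82.318). Closed: final G1 returns to the first vertex.

**Shape 5** — `<rect>` rectangle, stroke `#ff8800` → cut (S773, F552). Machine vertices: (42.224,136.772) → (137.022,136.772) → (137.022,113.860) → (42.224,113.860) → (42.224,136.772). Closed: final G1 returns to the first vertex.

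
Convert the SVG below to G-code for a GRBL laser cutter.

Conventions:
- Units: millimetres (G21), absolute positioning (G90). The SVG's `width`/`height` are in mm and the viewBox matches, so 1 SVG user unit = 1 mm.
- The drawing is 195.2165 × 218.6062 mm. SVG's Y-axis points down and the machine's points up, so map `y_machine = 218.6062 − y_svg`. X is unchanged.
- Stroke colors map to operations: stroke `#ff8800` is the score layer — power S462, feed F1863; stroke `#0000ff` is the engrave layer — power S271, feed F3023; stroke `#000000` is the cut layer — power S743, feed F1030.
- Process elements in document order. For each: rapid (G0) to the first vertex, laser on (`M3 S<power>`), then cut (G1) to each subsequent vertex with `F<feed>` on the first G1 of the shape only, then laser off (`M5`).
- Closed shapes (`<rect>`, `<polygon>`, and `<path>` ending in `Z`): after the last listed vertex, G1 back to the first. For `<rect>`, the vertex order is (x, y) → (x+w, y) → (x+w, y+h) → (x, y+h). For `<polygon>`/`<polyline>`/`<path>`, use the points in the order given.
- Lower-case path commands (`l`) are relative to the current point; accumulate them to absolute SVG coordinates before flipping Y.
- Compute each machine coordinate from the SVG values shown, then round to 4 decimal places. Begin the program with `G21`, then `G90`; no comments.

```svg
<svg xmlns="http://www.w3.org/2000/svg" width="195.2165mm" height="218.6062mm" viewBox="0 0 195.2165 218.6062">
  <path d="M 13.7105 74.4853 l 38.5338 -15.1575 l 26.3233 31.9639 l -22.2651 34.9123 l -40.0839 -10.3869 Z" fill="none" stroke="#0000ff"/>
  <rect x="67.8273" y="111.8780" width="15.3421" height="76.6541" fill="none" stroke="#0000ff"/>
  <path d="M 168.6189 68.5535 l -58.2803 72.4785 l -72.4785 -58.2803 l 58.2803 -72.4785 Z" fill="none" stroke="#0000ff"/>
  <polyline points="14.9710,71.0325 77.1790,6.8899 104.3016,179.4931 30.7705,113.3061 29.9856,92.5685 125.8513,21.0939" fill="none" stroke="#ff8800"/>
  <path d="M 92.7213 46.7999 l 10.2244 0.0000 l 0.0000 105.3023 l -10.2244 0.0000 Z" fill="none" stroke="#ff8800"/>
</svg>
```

G21
G90
G0 X13.7105 Y144.1209
M3 S271
G1 X52.2443 Y159.2784 F3023
G1 X78.5676 Y127.3145
G1 X56.3025 Y92.4022
G1 X16.2186 Y102.7891
G1 X13.7105 Y144.1209
M5
G0 X67.8273 Y106.7282
M3 S271
G1 X83.1694 Y106.7282 F3023
G1 X83.1694 Y30.0741
G1 X67.8273 Y30.0741
G1 X67.8273 Y106.7282
M5
G0 X168.6189 Y150.0527
M3 S271
G1 X110.3386 Y77.5742 F3023
G1 X37.8601 Y135.8545
G1 X96.1404 Y208.3330
G1 X168.6189 Y150.0527
M5
G0 X14.9710 Y147.5737
M3 S462
G1 X77.1790 Y211.7163 F1863
G1 X104.3016 Y39.1131
G1 X30.7705 Y105.3001
G1 X29.9856 Y126.0377
G1 X125.8513 Y197.5123
M5
G0 X92.7213 Y171.8063
M3 S462
G1 X102.9457 Y171.8063 F1863
G1 X102.9457 Y66.5040
G1 X92.7213 Y66.5040
G1 X92.7213 Y171.8063
M5

Since the viewBox matches the mm dimensions, user units are millimetres directly. The only transform is the Y-flip y_m = 218.6062 − y_svg.

Shape 1 is a regular polygon drawn with `<path>`. Its stroke #0000ff means engrave at S271, F3023. After flipping Y the toolpath is (13.7105,144.1209) → (52.2443,159.2784) → (78.5676,127.3145) → (56.3025,92.4022) → (16.2186,102.7891) → (13.7105,144.1209), returning to the start.

Shape 2 is a rectangle drawn with `<rect>`. Its stroke #0000ff means engrave at S271, F3023. After flipping Y the toolpath is (67.8273,106.7282) → (83.1694,106.7282) → (83.1694,30.0741) → (67.8273,30.0741) → (67.8273,106.7282), returning to the start.

Shape 3 is a regular polygon drawn with `<path>`. Its stroke #0000ff means engrave at S271, F3023. After flipping Y the toolpath is (168.6189,150.0527) → (110.3386,77.5742) → (37.8601,135.8545) → (96.1404,208.3330) → (168.6189,150.0527), returning to the start.

Shape 4 is a open polyline drawn with `<polyline>`. Its stroke #ff8800 means score at S462, F1863. After flipping Y the toolpath is (14.9710,147.5737) → (77.1790,211.7163) → (104.3016,39.1131) → (30.7705,105.3001) → (29.9856,126.0377) → (125.8513,197.5123).

Shape 5 is a rectangle drawn with `<path>`. Its stroke #ff8800 means score at S462, F1863. After flipping Y the toolpath is (92.7213,171.8063) → (102.9457,171.8063) → (102.9457,66.5040) → (92.7213,66.5040) → (92.7213,171.8063), returning to the start.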